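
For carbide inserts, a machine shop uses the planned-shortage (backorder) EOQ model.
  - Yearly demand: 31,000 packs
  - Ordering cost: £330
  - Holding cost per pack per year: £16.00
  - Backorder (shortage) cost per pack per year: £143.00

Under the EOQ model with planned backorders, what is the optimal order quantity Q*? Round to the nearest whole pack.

1,192 packs

Q* = √(2DS/H) · √((H + b)/b)
   = √(2 × 31,000 × 330 / 16) · √((16 + 143) / 143)
   = 1,130.818 × 1.0545 ≈ 1,192.40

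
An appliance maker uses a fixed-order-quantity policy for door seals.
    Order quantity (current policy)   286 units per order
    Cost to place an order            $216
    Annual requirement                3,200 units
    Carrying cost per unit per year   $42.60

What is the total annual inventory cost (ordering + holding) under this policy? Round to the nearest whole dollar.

Annual ordering cost = (D/Q)·S = (3,200/286) × 216 = $2,416.78
Annual holding cost  = (Q/2)·H = (286/2) × 42.6 = $6,091.80
Total = $2,416.78 + $6,091.80 = $8,508.58

$8,509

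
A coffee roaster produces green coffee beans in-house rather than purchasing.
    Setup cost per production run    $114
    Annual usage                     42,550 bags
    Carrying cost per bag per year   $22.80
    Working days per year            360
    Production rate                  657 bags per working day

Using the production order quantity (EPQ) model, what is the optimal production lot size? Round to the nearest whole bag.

720 bags

d = 42,550/360 = 118.1944 bags/day;  effective holding cost H(1 − d/p) = 22.8·(1 − 118.1944/657) = 18.69827
Q* = √(2DS / H_eff) = √(2·42,550·114 / 18.69827) ≈ 720.31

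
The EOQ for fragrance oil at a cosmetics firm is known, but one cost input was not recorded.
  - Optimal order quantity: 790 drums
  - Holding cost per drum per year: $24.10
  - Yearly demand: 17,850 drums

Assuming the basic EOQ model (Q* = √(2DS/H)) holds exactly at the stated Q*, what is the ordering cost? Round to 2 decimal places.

Since Q* = (2DS/H)^½, squaring gives Q*²·H = 2DS.
S = Q²H / (2D) = 790² × 24.1 / (2 × 17,850) = 421.3112

$421.31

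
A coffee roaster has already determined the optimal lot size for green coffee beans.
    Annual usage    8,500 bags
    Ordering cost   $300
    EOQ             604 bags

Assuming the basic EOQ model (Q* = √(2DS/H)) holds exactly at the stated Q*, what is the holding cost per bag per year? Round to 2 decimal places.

Since Q* = (2DS/H)^½, squaring gives Q*²·H = 2DS.
H = 2DS / Q² = 2 × 8,500 × 300 / 604² = 13.9797

$13.98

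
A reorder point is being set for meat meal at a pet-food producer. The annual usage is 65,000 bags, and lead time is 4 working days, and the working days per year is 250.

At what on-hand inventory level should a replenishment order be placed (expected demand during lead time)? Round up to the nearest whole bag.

Daily demand d = 65,000 / 250 = 260.000 bags/day
Demand during lead time = 260.000 × 4 = 1,040.00
Reorder point = 1,040.00 → round up

1,040 bags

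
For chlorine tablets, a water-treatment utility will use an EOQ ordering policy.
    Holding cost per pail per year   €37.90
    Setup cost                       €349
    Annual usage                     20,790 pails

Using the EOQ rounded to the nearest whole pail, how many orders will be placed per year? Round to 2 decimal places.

Q* = √(2·D·S / H) = √(2·20,790·349 / 37.9) = √382,887.1 ≈ 618.78 → Q = 619
Orders per year = D/Q = 20,790 / 619 = 33.586

33.59 orders per year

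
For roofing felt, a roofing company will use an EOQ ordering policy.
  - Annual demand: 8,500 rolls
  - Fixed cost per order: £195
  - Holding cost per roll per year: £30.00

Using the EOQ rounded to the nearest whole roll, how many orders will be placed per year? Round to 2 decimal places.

Q* = √(2·D·S / H) = √(2·8,500·195 / 30) = √110,500.0 ≈ 332.42 → Q = 332
Orders per year = D/Q = 8,500 / 332 = 25.602

25.60 orders per year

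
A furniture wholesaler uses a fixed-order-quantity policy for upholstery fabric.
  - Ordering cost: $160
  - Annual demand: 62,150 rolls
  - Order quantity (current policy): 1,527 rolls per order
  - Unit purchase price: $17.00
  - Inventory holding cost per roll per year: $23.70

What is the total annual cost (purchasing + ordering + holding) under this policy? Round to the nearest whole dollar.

Ordering: D/Q × S = 62,150/1,527 × $160 = $6,512.12
Holding:  Q/2 × H = 1,527/2 × $23.7 = $18,094.95
Purchase cost = D·C = 62,150 × 17 = $1,056,550.00
Total = $6,512.12 + $18,094.95 + $1,056,550.00 = $1,081,157.07

$1,081,157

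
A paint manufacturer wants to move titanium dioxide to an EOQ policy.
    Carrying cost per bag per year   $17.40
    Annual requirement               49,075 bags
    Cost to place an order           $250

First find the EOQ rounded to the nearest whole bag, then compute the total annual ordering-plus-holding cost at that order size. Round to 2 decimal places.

Optimal lot size Q* = (2 × 49,075 × $250 / $17.4)^½ ≈ 1,187.52 → Q = 1,188 bags
Annual ordering cost = (D/Q)·S = (49,075/1,188) × 250 = $10,327.23
Annual holding cost  = (Q/2)·H = (1,188/2) × 17.4 = $10,335.60
Total = $10,327.23 + $10,335.60 = $20,662.83

$20,662.83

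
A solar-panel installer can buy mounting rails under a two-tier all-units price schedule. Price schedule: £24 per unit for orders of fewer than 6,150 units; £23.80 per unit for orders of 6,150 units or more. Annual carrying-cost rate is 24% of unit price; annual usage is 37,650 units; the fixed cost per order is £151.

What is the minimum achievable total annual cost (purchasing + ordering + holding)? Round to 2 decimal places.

£911,692.77

H₁ = 24%×£24 = £5.7600;  H₂ = 24%×£23.80 = £5.7120
EOQ₁ = √(2×37,650×151/5.7600) = 1,404.99  (< 6,150, feasible at tier 1)
EOQ₂ = √(2×37,650×151/5.7120) = 1,410.89  (< 6,150 → use Q = 6,150 at tier-2 price)
TC(tier 1 (EOQ₁), Q≈1,405.0) = £911,692.77
TC(tier 2, Q≈6,150.0) = £914,558.81
Minimum at tier 1 (EOQ₁): £911,692.77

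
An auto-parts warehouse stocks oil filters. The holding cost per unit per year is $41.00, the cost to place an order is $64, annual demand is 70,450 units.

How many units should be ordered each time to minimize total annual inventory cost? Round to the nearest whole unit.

2DS/H = 2·70,450·64/41 = 219,941.46
EOQ = √219,941.46 ≈ 468.98

469 units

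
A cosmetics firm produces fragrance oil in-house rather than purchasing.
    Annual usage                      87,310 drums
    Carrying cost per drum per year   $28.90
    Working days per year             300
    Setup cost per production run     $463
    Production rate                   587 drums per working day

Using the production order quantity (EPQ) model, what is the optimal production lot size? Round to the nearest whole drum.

Daily demand d = 87,310/300 = 291.033; p = 587; 1 − d/p = 0.50420
EPQ = √(2DS / (H(1 − d/p)))
    = √(2 × 87,310 × 463 / (28.9 × 0.50420)) ≈ 2,355.52

2,356 drums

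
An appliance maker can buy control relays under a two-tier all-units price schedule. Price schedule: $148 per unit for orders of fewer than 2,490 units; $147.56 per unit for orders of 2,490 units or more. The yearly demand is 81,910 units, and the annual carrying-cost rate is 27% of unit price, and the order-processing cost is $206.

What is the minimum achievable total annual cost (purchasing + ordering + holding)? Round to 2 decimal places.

H₁ = 27%×$148 = $39.9600;  H₂ = 27%×$147.56 = $39.8412
EOQ₁ = √(2×81,910×206/39.9600) = 918.98  (< 2,490, feasible at tier 1)
EOQ₂ = √(2×81,910×206/39.8412) = 920.35  (< 2,490 → use Q = 2,490 at tier-2 price)
TC(tier 1 (EOQ₁), Q≈919.0) = $12,159,402.29
TC(tier 2, Q≈2,490.0) = $12,143,018.38
Minimum at tier 2: $12,143,018.38

$12,143,018.38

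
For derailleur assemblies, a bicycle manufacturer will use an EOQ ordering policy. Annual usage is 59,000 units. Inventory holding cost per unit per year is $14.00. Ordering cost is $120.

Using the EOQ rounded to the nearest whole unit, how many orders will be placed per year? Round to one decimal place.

2DS/H = 2·59,000·120/14 = 1,011,428.57
EOQ = √1,011,428.57 ≈ 1,005.70 → Q = 1,006
N = D/Q = 59,000/1,006 ≈ 58.648 orders/yr

58.6 orders per year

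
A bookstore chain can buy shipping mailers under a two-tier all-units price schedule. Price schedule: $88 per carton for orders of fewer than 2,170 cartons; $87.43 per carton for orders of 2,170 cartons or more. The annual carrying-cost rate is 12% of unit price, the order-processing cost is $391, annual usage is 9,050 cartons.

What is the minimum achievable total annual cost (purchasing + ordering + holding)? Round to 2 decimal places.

$804,255.55

H₁ = 12%×$88 = $10.5600;  H₂ = 12%×$87.43 = $10.4916
EOQ₁ = √(2×9,050×391/10.5600) = 818.65  (< 2,170, feasible at tier 1)
EOQ₂ = √(2×9,050×391/10.4916) = 821.31  (< 2,170 → use Q = 2,170 at tier-2 price)
TC(tier 1 (EOQ₁), Q≈818.6) = $805,044.89
TC(tier 2, Q≈2,170.0) = $804,255.55
Minimum at tier 2: $804,255.55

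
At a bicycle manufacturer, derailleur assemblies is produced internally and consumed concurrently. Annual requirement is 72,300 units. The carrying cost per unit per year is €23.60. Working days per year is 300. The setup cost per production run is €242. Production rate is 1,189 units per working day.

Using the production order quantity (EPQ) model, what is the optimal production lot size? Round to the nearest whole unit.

Daily demand d = 72,300/300 = 241.000; p = 1189; 1 − d/p = 0.79731
EPQ = √(2DS / (H(1 − d/p)))
    = √(2 × 72,300 × 242 / (23.6 × 0.79731)) ≈ 1,363.71

1,364 units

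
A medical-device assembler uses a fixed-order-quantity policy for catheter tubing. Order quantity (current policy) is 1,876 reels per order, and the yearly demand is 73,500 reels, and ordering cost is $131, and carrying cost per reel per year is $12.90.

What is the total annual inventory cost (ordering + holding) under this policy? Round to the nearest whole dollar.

Ordering: D/Q × S = 73,500/1,876 × $131 = $5,132.46
Holding:  Q/2 × H = 1,876/2 × $12.9 = $12,100.20
Total = $5,132.46 + $12,100.20 = $17,232.66

$17,233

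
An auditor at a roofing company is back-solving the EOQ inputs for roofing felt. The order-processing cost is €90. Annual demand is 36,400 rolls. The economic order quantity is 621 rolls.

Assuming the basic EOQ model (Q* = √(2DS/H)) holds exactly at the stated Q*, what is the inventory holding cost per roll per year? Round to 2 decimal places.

Since Q* = (2DS/H)^½, squaring gives Q*²·H = 2DS.
H = 2DS / Q² = 2 × 36,400 × 90 / 621² = 16.9899

€16.99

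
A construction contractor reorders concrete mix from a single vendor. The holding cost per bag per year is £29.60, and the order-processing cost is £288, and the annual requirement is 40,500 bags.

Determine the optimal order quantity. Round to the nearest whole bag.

Q* = √(2·D·S / H) = √(2·40,500·288 / 29.6) = √788,108.1 ≈ 887.75

888 bags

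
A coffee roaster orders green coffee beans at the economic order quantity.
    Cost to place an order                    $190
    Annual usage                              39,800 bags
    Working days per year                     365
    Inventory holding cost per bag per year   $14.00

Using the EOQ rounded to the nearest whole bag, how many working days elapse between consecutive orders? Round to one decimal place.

Optimal lot size Q* = (2 × 39,800 × $190 / $14)^½ ≈ 1,039.37 → Q = 1,039 bags
Days between orders = 365 / (D/Q) = 365 / 38.306 ≈ 9.529

9.5 days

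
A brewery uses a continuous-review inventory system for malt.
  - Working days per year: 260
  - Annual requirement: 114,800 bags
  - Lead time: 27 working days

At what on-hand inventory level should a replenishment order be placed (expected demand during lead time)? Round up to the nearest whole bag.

Daily demand d = 114,800 / 260 = 441.538 bags/day
Demand during lead time = 441.538 × 27 = 11,921.54
Reorder point = 11,921.54 → round up

11,922 bags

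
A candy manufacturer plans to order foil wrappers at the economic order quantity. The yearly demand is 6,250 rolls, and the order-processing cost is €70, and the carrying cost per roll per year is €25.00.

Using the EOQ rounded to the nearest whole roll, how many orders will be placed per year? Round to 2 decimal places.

Q* = √(2·D·S / H) = √(2·6,250·70 / 25) = √35,000.0 ≈ 187.08 → Q = 187
N = D/Q = 6,250/187 ≈ 33.422 orders/yr

33.42 orders per year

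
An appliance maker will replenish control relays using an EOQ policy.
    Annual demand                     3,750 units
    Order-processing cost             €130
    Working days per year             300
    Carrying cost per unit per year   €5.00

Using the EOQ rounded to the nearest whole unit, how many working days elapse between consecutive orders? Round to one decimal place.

35.4 days

Optimal lot size Q* = (2 × 3,750 × €130 / €5)^½ ≈ 441.59 → Q = 442 units
T = Q/D × 300 days = 442/3,750 × 300 = 35.360 days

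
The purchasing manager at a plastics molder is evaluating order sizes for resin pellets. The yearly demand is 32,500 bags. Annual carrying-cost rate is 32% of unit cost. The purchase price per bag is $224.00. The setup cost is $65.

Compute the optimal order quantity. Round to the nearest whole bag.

H = i·C = 0.32 × $224 = $71.6800 per bag-year
Q* = √(2·D·S / H) = √(2·32,500·65 / 71.68) = √58,942.5 ≈ 242.78

243 bags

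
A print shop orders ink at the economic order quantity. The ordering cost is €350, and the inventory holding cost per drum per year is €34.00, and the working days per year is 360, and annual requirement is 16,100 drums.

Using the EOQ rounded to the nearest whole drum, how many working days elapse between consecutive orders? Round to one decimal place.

Optimal lot size Q* = (2 × 16,100 × €350 / €34)^½ ≈ 575.73 → Q = 576 drums
Days between orders = 360 / (D/Q) = 360 / 27.951 ≈ 12.880

12.9 days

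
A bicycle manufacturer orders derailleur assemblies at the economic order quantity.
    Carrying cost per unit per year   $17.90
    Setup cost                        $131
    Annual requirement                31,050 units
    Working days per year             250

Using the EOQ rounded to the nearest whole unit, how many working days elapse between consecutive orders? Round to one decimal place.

Optimal lot size Q* = (2 × 31,050 × $131 / $17.9)^½ ≈ 674.15 → Q = 674 units
Cycle time = (working days × Q)/D = (250 × 674) / 31,050 = 5.427 days

5.4 days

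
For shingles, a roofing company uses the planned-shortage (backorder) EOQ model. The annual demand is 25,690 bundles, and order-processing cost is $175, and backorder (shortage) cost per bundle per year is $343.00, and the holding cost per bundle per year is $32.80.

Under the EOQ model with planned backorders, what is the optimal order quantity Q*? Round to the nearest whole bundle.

548 bundles

Basic EOQ = √(2·25,690·175/32.8) = 523.575
Backorder adjustment √((H+b)/b) = √((32.8+343)/343) = 1.0467
Q* = 523.575 × 1.0467 ≈ 548.04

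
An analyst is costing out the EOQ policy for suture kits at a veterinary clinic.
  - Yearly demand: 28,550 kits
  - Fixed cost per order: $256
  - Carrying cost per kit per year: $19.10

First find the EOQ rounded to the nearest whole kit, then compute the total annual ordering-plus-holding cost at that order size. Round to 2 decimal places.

Q* = √(2·D·S / H) = √(2·28,550·256 / 19.1) = √765,319.4 ≈ 874.83 → Q = 875 kits
Annual ordering cost = (D/Q)·S = (28,550/875) × 256 = $8,352.91
Annual holding cost  = (Q/2)·H = (875/2) × 19.1 = $8,356.25
Total = $8,352.91 + $8,356.25 = $16,709.16

$16,709.16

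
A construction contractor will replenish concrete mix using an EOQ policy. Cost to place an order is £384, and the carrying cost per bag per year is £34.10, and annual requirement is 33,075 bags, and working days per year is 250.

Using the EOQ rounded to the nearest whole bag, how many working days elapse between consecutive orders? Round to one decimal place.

6.5 days

Optimal lot size Q* = (2 × 33,075 × £384 / £34.1)^½ ≈ 863.08 → Q = 863 bags
Days between orders = 250 / (D/Q) = 250 / 38.326 ≈ 6.523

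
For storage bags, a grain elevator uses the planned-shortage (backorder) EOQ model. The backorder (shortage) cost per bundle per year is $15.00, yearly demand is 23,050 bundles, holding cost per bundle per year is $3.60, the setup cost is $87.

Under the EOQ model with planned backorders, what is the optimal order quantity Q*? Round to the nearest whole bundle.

Basic EOQ = √(2·23,050·87/3.6) = 1,055.501
Backorder adjustment √((H+b)/b) = √((3.6+15)/15) = 1.1136
Q* = 1,055.501 × 1.1136 ≈ 1,175.36

1,175 bundles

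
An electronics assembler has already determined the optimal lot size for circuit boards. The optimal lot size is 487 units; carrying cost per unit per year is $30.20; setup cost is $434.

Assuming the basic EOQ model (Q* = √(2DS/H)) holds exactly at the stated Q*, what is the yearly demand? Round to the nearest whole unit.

8,252 units per year

EOQ relation: Q² = 2DS/H, so rearrange for the unknown.
D = Q²H / (2S) = 487² × 30.2 / (2 × 434) = 8,251.73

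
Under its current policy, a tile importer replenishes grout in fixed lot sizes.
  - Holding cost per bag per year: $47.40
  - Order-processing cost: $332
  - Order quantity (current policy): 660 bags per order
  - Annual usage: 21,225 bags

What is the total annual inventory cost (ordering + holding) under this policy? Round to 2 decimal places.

Ordering: D/Q × S = 21,225/660 × $332 = $10,676.82
Holding:  Q/2 × H = 660/2 × $47.4 = $15,642.00
Total = $10,676.82 + $15,642.00 = $26,318.82

$26,318.82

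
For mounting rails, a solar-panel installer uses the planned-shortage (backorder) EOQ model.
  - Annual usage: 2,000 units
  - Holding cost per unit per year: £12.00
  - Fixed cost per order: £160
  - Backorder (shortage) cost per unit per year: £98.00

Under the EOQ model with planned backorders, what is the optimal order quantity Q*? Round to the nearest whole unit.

Q* = √(2DS/H) · √((H + b)/b)
   = √(2 × 2,000 × 160 / 12) · √((12 + 98) / 98)
   = 230.940 × 1.0595 ≈ 244.67

245 units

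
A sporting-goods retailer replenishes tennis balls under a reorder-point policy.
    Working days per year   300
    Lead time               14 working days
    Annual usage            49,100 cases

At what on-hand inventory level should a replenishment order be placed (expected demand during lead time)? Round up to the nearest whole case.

Daily demand d = 49,100 / 300 = 163.667 cases/day
Demand during lead time = 163.667 × 14 = 2,291.33
Reorder point = 2,291.33 → round up

2,292 cases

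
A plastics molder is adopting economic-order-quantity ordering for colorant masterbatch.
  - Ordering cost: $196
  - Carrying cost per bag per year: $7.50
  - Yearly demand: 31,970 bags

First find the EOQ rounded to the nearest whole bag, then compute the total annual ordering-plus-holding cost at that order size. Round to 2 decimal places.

$9,694.94

EOQ = √(2DS/H) = √(2 × 31,970 × 196 / 7.5)
    = √(1,670,965.33) ≈ 1,292.66 → Q = 1,293 bags
Ordering: D/Q × S = 31,970/1,293 × $196 = $4,846.19
Holding:  Q/2 × H = 1,293/2 × $7.5 = $4,848.75
Total = $4,846.19 + $4,848.75 = $9,694.94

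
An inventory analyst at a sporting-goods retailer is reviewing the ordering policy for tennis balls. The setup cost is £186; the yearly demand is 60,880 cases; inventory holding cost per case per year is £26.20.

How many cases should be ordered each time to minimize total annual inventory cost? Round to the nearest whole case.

Optimal lot size Q* = (2 × 60,880 × £186 / £26.2)^½ ≈ 929.73

930 cases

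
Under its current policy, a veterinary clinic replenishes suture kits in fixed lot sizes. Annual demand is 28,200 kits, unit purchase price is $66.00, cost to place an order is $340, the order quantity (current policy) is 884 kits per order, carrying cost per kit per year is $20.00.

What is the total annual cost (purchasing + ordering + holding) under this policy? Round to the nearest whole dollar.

$1,880,886

Ordering: D/Q × S = 28,200/884 × $340 = $10,846.15
Holding:  Q/2 × H = 884/2 × $20 = $8,840.00
Purchase cost = D·C = 28,200 × 66 = $1,861,200.00
Total = $10,846.15 + $8,840.00 + $1,861,200.00 = $1,880,886.15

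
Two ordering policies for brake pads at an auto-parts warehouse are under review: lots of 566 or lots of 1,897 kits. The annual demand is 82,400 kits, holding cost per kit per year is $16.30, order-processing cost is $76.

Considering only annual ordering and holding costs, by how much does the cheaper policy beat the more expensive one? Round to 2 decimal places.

$3,084.55

TC(Q) = (D/Q)S + (Q/2)H
TC(566) = (82,400/566)×76 + (566/2)×16.3 = $15,677.21
TC(1,897) = (82,400/1,897)×76 + (1,897/2)×16.3 = $18,761.76
Cheaper: Q = 566.  Difference = $3,084.55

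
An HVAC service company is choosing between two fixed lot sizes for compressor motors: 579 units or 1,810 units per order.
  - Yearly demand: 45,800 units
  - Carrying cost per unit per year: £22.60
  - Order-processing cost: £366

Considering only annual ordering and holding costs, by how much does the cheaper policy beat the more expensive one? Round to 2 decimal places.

£5,779.78

TC(Q) = (D/Q)S + (Q/2)H
TC(579) = (45,800/579)×366 + (579/2)×22.6 = £35,494.00
TC(1,810) = (45,800/1,810)×366 + (1,810/2)×22.6 = £29,714.22
Lots of 1,810 are cheaper by £5,779.78.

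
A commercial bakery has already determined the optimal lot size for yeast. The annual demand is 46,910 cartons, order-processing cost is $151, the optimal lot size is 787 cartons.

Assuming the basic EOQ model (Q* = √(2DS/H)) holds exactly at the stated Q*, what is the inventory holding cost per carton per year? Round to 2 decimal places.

From Q* = √(2DS/H) ⇒ Q*² = 2DS/H.
H = 2DS / Q² = 2 × 46,910 × 151 / 787² = 22.8730

$22.87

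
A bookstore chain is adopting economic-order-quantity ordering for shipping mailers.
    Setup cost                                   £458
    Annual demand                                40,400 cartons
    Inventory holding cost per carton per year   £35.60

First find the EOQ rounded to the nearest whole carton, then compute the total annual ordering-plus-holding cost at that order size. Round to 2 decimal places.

Q* = √(2·D·S / H) = √(2·40,400·458 / 35.6) = √1,039,505.6 ≈ 1,019.56 → Q = 1,020 cartons
Ordering: D/Q × S = 40,400/1,020 × £458 = £18,140.39
Holding:  Q/2 × H = 1,020/2 × £35.6 = £18,156.00
Total = £18,140.39 + £18,156.00 = £36,296.39

£36,296.39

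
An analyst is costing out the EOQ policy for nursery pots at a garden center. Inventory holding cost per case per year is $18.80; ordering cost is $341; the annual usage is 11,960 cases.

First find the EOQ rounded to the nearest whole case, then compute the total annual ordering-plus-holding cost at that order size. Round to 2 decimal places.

Q* = √(2·D·S / H) = √(2·11,960·341 / 18.8) = √433,868.1 ≈ 658.69 → Q = 659 cases
Ordering: D/Q × S = 11,960/659 × $341 = $6,188.71
Holding:  Q/2 × H = 659/2 × $18.8 = $6,194.60
Total = $6,188.71 + $6,194.60 = $12,383.31

$12,383.31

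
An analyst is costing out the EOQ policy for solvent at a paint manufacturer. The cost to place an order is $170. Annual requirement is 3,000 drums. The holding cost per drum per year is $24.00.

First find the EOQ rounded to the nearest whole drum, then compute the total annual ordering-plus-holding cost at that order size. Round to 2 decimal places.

2DS/H = 2·3,000·170/24 = 42,500.00
EOQ = √42,500.00 ≈ 206.16 → Q = 206 drums
Annual ordering cost = (D/Q)·S = (3,000/206) × 170 = $2,475.73
Annual holding cost  = (Q/2)·H = (206/2) × 24 = $2,472.00
Total = $2,475.73 + $2,472.00 = $4,947.73

$4,947.73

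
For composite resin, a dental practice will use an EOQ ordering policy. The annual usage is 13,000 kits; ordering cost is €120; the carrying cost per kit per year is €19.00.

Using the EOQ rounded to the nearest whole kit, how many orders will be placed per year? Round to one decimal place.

32.1 orders per year

Q* = √(2·D·S / H) = √(2·13,000·120 / 19) = √164,210.5 ≈ 405.23 → Q = 405
N = D/Q = 13,000/405 ≈ 32.099 orders/yr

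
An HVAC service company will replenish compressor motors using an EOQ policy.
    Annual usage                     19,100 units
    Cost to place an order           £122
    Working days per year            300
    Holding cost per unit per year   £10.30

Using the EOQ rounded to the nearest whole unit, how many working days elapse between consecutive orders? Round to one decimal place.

2DS/H = 2·19,100·122/10.3 = 452,466.02
EOQ = √452,466.02 ≈ 672.66 → Q = 673 units
Days between orders = 300 / (D/Q) = 300 / 28.380 ≈ 10.571

10.6 days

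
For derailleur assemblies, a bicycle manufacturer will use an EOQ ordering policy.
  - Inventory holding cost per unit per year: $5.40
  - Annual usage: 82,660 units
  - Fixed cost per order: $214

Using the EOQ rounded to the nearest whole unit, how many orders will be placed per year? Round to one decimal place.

32.3 orders per year

Optimal lot size Q* = (2 × 82,660 × $214 / $5.4)^½ ≈ 2,559.60 → Q = 2,560
Orders per year = D/Q = 82,660 / 2,560 = 32.289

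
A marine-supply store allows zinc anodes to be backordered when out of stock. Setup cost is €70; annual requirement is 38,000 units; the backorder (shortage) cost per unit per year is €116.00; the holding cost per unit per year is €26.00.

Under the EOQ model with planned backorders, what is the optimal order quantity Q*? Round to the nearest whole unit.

Q* = √(2DS/H) · √((H + b)/b)
   = √(2 × 38,000 × 70 / 26) · √((26 + 116) / 116)
   = 452.344 × 1.1064 ≈ 500.48

500 units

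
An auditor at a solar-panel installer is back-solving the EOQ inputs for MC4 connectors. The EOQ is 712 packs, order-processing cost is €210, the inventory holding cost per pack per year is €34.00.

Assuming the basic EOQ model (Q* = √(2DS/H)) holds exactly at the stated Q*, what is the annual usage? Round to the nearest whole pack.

From Q* = √(2DS/H) ⇒ Q*² = 2DS/H.
D = Q²H / (2S) = 712² × 34 / (2 × 210) = 41,038.32

41,038 packs per year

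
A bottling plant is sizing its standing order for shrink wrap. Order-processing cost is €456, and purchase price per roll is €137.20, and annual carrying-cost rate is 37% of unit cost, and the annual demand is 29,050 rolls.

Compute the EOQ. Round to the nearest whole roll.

722 rolls

Carrying cost H = €137.2 × 37% = €50.7640/roll/yr
2DS/H = 2·29,050·456/50.764 = 521,897.41
EOQ = √521,897.41 ≈ 722.42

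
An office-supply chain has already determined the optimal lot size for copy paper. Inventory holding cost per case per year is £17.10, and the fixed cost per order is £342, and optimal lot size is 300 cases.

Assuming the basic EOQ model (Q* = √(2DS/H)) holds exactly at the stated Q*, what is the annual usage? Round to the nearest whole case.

EOQ relation: Q² = 2DS/H, so rearrange for the unknown.
D = Q²H / (2S) = 300² × 17.1 / (2 × 342) = 2,250.00

2,250 cases per year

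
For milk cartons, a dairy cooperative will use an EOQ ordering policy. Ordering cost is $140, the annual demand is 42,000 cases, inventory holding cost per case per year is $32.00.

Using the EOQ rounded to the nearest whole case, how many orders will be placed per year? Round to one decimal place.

69.3 orders per year

2DS/H = 2·42,000·140/32 = 367,500.00
EOQ = √367,500.00 ≈ 606.22 → Q = 606
N = D/Q = 42,000/606 ≈ 69.307 orders/yr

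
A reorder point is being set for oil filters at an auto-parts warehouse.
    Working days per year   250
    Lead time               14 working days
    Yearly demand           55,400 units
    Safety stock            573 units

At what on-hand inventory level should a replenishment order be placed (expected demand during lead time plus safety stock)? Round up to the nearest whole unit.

Daily demand d = 55,400 / 250 = 221.600 units/day
Demand during lead time = 221.600 × 14 = 3,102.40
Reorder point = 3,102.40 + 573 = 3,675.40 → round up

3,676 units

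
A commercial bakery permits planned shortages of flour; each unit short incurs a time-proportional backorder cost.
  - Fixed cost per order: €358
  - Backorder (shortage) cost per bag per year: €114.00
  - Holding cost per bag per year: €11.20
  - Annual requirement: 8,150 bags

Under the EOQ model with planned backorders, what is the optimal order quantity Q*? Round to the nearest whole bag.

Basic EOQ = √(2·8,150·358/11.2) = 721.816
Backorder adjustment √((H+b)/b) = √((11.2+114)/114) = 1.0480
Q* = 721.816 × 1.0480 ≈ 756.44

756 bags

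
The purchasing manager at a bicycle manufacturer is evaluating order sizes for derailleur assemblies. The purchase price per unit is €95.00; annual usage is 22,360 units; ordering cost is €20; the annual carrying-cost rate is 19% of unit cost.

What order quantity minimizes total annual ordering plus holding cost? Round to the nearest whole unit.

Carrying cost H = €95 × 19% = €18.0500/unit/yr
EOQ = √(2DS/H) = √(2 × 22,360 × 20 / 18.05)
    = √(49,551.25) ≈ 222.60

223 units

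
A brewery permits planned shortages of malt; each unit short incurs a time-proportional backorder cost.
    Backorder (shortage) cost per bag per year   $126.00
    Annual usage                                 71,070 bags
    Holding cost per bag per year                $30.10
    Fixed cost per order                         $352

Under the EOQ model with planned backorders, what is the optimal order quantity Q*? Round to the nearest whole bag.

1,435 bags

Basic EOQ = √(2·71,070·352/30.1) = 1,289.277
Backorder adjustment √((H+b)/b) = √((30.1+126)/126) = 1.1131
Q* = 1,289.277 × 1.1131 ≈ 1,435.03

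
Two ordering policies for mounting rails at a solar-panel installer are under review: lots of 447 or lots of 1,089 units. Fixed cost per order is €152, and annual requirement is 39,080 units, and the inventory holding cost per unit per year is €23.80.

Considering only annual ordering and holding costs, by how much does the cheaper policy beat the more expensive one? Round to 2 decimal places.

TC(Q) = (D/Q)S + (Q/2)H
TC(447) = (39,080/447)×152 + (447/2)×23.8 = €18,608.25
TC(1,089) = (39,080/1,089)×152 + (1,089/2)×23.8 = €18,413.79
Lots of 1,089 are cheaper by €194.46.

€194.46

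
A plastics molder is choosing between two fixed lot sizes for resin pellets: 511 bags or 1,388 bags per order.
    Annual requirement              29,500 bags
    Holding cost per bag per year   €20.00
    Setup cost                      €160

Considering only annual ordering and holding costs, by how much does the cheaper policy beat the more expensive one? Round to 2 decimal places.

€2,933.79

For each Q, cost = (D/Q)·S + (Q/2)·H.
TC(511) = (29,500/511)×160 + (511/2)×20 = €14,346.79
TC(1,388) = (29,500/1,388)×160 + (1,388/2)×20 = €17,280.58
Lots of 511 are cheaper by €2,933.79.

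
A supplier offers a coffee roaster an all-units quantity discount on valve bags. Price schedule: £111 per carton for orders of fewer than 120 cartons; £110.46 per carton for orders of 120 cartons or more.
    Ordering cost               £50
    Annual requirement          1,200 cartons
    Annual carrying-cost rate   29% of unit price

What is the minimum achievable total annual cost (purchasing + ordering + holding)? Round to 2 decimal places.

£134,974.00

H₁ = 29%×£111 = £32.1900;  H₂ = 29%×£110.46 = £32.0334
EOQ₁ = √(2×1,200×50/32.1900) = 61.06  (< 120, feasible at tier 1)
EOQ₂ = √(2×1,200×50/32.0334) = 61.21  (< 120 → use Q = 120 at tier-2 price)
TC(tier 1 (EOQ₁), Q≈61.1) = £135,165.40
TC(tier 2, Q≈120.0) = £134,974.00
Minimum at tier 2: £134,974.00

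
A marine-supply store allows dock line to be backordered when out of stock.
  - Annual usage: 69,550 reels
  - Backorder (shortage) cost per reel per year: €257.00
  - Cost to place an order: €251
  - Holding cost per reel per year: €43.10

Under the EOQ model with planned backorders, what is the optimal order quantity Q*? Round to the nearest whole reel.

973 reels

Q* = √(2DS/H) · √((H + b)/b)
   = √(2 × 69,550 × 251 / 43.1) · √((43.1 + 257) / 257)
   = 900.040 × 1.0806 ≈ 972.59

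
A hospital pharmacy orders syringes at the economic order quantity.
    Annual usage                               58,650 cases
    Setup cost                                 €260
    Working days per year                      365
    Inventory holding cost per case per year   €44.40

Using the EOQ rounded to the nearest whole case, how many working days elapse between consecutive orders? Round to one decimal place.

Q* = √(2·D·S / H) = √(2·58,650·260 / 44.4) = √686,891.9 ≈ 828.79 → Q = 829 cases
Cycle time = (working days × Q)/D = (365 × 829) / 58,650 = 5.159 days

5.2 days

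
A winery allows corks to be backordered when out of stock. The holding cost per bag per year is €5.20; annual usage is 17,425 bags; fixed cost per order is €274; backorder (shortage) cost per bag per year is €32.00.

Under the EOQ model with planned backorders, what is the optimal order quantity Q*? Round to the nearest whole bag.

Q* = √(2DS/H) · √((H + b)/b)
   = √(2 × 17,425 × 274 / 5.2) · √((5.2 + 32) / 32)
   = 1,355.111 × 1.0782 ≈ 1,461.07

1,461 bags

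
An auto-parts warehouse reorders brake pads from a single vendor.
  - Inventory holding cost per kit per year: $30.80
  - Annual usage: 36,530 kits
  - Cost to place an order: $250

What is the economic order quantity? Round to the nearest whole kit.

2DS/H = 2·36,530·250/30.8 = 593,019.48
EOQ = √593,019.48 ≈ 770.08

770 kits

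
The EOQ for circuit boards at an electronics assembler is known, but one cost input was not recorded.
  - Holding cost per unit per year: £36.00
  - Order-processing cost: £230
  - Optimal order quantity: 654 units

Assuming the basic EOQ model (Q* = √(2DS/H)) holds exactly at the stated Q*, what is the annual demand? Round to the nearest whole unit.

EOQ relation: Q² = 2DS/H, so rearrange for the unknown.
D = Q²H / (2S) = 654² × 36 / (2 × 230) = 33,473.43

33,473 units per year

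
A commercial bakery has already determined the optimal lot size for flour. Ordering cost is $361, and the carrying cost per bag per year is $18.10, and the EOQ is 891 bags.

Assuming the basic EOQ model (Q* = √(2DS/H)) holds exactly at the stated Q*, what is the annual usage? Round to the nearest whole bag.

19,902 bags per year

Since Q* = (2DS/H)^½, squaring gives Q*²·H = 2DS.
D = Q²H / (2S) = 891² × 18.1 / (2 × 361) = 19,902.00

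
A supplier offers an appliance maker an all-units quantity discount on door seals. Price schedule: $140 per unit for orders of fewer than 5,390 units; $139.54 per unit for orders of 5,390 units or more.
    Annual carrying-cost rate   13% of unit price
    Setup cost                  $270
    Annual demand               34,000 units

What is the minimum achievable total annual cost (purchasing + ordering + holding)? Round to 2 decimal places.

H₁ = 13%×$140 = $18.2000;  H₂ = 13%×$139.54 = $18.1402
EOQ₁ = √(2×34,000×270/18.2000) = 1,004.39  (< 5,390, feasible at tier 1)
EOQ₂ = √(2×34,000×270/18.1402) = 1,006.04  (< 5,390 → use Q = 5,390 at tier-2 price)
TC(tier 1 (EOQ₁), Q≈1,004.4) = $4,778,279.82
TC(tier 2, Q≈5,390.0) = $4,794,950.99
Minimum at tier 1 (EOQ₁): $4,778,279.82

$4,778,279.82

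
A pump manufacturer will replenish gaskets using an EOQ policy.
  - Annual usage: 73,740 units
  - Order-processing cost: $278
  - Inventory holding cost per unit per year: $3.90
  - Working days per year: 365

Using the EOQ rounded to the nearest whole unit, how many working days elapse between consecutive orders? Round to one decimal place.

16.0 days

EOQ = √(2DS/H) = √(2 × 73,740 × 278 / 3.9)
    = √(10,512,676.92) ≈ 3,242.33 → Q = 3,242 units
Cycle time = (working days × Q)/D = (365 × 3,242) / 73,740 = 16.047 days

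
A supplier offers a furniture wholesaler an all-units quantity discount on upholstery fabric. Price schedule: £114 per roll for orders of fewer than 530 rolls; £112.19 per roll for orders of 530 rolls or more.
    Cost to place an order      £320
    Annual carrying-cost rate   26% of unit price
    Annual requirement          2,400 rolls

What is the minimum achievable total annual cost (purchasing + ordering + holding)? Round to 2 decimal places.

£278,434.95

H₁ = 26%×£114 = £29.6400;  H₂ = 26%×£112.19 = £29.1694
EOQ₁ = √(2×2,400×320/29.6400) = 227.64  (< 530, feasible at tier 1)
EOQ₂ = √(2×2,400×320/29.1694) = 229.47  (< 530 → use Q = 530 at tier-2 price)
TC(tier 1 (EOQ₁), Q≈227.6) = £280,347.37
TC(tier 2, Q≈530.0) = £278,434.95
Minimum at tier 2: £278,434.95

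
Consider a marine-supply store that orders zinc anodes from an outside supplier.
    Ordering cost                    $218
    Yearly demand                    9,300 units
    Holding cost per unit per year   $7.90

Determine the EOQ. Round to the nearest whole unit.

EOQ = √(2DS/H) = √(2 × 9,300 × 218 / 7.9)
    = √(513,265.82) ≈ 716.43

716 units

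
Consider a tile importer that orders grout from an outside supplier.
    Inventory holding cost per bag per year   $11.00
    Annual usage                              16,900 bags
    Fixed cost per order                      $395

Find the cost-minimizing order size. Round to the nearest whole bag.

Optimal lot size Q* = (2 × 16,900 × $395 / $11)^½ ≈ 1,101.69

1,102 bags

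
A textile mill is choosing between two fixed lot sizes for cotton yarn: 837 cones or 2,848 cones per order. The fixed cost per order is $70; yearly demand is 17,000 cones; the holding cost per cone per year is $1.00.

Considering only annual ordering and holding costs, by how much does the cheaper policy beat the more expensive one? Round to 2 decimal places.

$1.59

For each Q, cost = (D/Q)·S + (Q/2)·H.
TC(837) = (17,000/837)×70 + (837/2)×1 = $1,840.24
TC(2,848) = (17,000/2,848)×70 + (2,848/2)×1 = $1,841.84
Cheaper: Q = 837.  Difference = $1.59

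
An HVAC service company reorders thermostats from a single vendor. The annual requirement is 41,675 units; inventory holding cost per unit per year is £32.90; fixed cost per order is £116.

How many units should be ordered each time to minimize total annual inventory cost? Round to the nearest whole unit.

542 units

Q* = √(2·D·S / H) = √(2·41,675·116 / 32.9) = √293,878.4 ≈ 542.11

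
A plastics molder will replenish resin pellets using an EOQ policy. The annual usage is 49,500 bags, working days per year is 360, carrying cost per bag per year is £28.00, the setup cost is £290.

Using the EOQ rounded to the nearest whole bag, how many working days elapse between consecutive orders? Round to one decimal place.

2DS/H = 2·49,500·290/28 = 1,025,357.14
EOQ = √1,025,357.14 ≈ 1,012.60 → Q = 1,013 bags
T = Q/D × 360 days = 1,013/49,500 × 360 = 7.367 days

7.4 days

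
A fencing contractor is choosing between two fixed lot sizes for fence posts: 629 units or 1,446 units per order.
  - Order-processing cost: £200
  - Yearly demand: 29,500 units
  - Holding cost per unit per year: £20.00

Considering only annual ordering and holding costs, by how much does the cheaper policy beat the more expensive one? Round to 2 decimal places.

£2,870.25

Annual cost at Q: ordering D·S/Q plus holding Q·H/2.
TC(629) = (29,500/629)×200 + (629/2)×20 = £15,669.97
TC(1,446) = (29,500/1,446)×200 + (1,446/2)×20 = £18,540.22
Cheaper: Q = 629.  Difference = £2,870.25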